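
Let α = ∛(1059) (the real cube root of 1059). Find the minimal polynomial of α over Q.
m_α(x) = x^3 - 1059

α satisfies α^3 = 1059, so x^3 - 1059 annihilates α. By the rational root test, a rational root p/q (in lowest terms) of x^3 - 1059 would satisfy p^3 = 1059 q^3, forcing q = 1 and p^3 = 1059; but 1059 is not a perfect cube, contradiction. A monic cubic over Q with no rational root is irreducible (any nontrivial factorization would include a linear factor). Hence x^3 - 1059 is the minimal polynomial of α, and in particular [Q(α):Q] = 3.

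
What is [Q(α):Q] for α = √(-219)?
[Q(α):Q] = 2

[Q(α):Q] equals the degree of the minimal polynomial of α. Here α^2 = -219 and x^2 + 219 is irreducible (d = -219 is squarefree, ≠ 1, hence not a square), so deg(m_α) = 2. Thus [Q(α):Q] = 2.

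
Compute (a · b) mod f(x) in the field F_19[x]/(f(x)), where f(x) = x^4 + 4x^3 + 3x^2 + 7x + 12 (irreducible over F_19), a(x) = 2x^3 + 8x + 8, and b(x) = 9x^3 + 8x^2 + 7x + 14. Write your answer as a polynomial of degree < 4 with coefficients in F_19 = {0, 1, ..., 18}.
a · b ≡ 18x^3 + 3x^2 + 17x + 4 (mod f(x))

Multiply in F_19[x]: a(x)·b(x) = (2x^3 + 8x + 8)·(9x^3 + 8x^2 + 7x + 14) = 18x^6 + 16x^5 + 10x^4 + 12x^3 + 6x^2 + 16x + 17. This has degree ≥ 4, so divide by f(x) over F_19: 18x^6 + 16x^5 + 10x^4 + 12x^3 + 6x^2 + 16x + 17 = (18x^2 + x + 9)·(x^4 + 4x^3 + 3x^2 + 7x + 12) + (18x^3 + 3x^2 + 17x + 4). Hence a·b ≡ 18x^3 + 3x^2 + 17x + 4 (mod f). (F_19[x]/(f) is a field with 19^4 = 130321 elements since f is irreducible of degree 4.)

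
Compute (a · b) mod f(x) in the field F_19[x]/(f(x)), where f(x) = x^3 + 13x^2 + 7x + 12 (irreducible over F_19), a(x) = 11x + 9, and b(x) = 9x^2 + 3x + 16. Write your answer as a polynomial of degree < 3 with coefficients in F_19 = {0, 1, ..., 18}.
a · b ≡ 5x^2 + 4x + 1 (mod f(x))

Multiply in F_19[x]: a(x)·b(x) = (11x + 9)·(9x^2 + 3x + 16) = 4x^3 + 13x + 11. This has degree ≥ 3, so divide by f(x) over F_19: 4x^3 + 13x + 11 = (4)·(x^3 + 13x^2 + 7x + 12) + (5x^2 + 4x + 1). Hence a·b ≡ 5x^2 + 4x + 1 (mod f). (F_19[x]/(f) is a field with 19^3 = 6859 elements since f is irreducible of degree 3.)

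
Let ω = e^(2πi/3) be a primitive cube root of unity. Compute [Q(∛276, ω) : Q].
[Q(∛276, ω) : Q] = 6

[Q(∛276):Q] = 3 (min poly x^3 - 276, irreducible since 276 is not a perfect cube). [Q(ω):Q] = 2 (min poly x^2 + x + 1). Since Q(∛276) ⊂ R and ω ∉ R, we have ω ∉ Q(∛276), so x^2 + x + 1 remains irreducible over Q(∛276) and [Q(∛276, ω) : Q(∛276)] = 2. By the tower law, [Q(∛276, ω) : Q] = 3 · 2 = 6. (In fact Q(∛276, ω) is the splitting field of x^3 - 276 over Q.)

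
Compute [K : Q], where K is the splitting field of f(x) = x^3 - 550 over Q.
[K : Q] = 6

The roots of x^3 - 550 are ∛550, ω∛550, ω^2∛550 where ω = e^(2πi/3) is a primitive cube root of unity, so K = Q(∛550, ω). Now [Q(∛550):Q] = 3 (since 550 is not a perfect cube, x^3 - 550 is irreducible) and [Q(ω):Q] = 2. Both 2 and 3 divide [K:Q], and [K:Q] ≤ 3·2 = 6, so [K:Q] = 6. (Equivalently: Q(∛550) ⊂ R but ω ∉ R, so [K : Q(∛550)] = 2.)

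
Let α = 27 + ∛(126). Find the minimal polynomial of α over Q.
m_α(x) = x^3 - 81x^2 + 2187x - 19809

Set β = α - 27 = ∛(126), so β^3 = 126. Then (α - 27)^3 - 126 = 0, i.e. α is a root of g(x) = (x - 27)^3 - 126 = x^3 - 81x^2 + 2187x - 19809. Since g(x) = h(x - 27) where h(x) = x^3 - 126, and h is irreducible over Q (because 126 is not a perfect cube, so h has no rational root, and a monic cubic with no rational root is irreducible), g is also irreducible (irreducibility is preserved under the substitution x → x - 27). Hence m_α(x) = x^3 - 81x^2 + 2187x - 19809.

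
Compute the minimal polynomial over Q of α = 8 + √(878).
m_α(x) = x^2 - 16x - 814

From α - 8 = √(878), squaring gives (α - 8)^2 = 878, i.e. α^2 - 16α + 64 = 878, so α^2 - 16α - 814 = 0. The discriminant of x^2 - 16x - 814 is (-16)^2 - 4·(-814) = 256 + 3256 = 3512, and 4·(878) is not a perfect square in Q since 878 is squarefree and ≠ 1. Hence x^2 - 16x - 814 is irreducible over Q and is the minimal polynomial of α.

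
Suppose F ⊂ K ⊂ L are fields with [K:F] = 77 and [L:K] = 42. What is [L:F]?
[L:F] = 3234

The tower law says that for any tower of field extensions F ⊂ K ⊂ L with finite degrees, [L:F] = [L:K] · [K:F]. Here this gives [L:F] = 42 · 77 = 3234.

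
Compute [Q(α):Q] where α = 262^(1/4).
[Q(α):Q] = 4

α is a root of x^4 - 262. By Eisenstein's criterion at the prime p = 2 (which divides the constant term 262 but p^2 = 4 does not, since 262 is squarefree), x^4 - 262 is irreducible over Q. Hence [Q(α):Q] = 4.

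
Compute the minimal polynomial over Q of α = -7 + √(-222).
m_α(x) = x^2 + 14x + 271

From α + 7 = √(-222), squaring gives (α + 7)^2 = -222, i.e. α^2 + 14α + 49 = -222, so α^2 + 14α + 271 = 0. The discriminant of x^2 + 14x + 271 is (14)^2 - 4·(271) = 196 - 1084 = -888, and 4·(-222) is not a perfect square in Q since -222 is squarefree and ≠ 1. Hence x^2 + 14x + 271 is irreducible over Q and is the minimal polynomial of α.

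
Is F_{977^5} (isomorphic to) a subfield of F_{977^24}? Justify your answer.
No: F_{977^5} is not a subfield of F_{977^24}

F_{p^m} embeds in F_{p^n} iff m | n. Here 5 ∤ 24 (since 24 = 4·5 + 4 with remainder 4 ≠ 0), so F_{977^5} is not a subfield of F_{977^24}. Equivalently: if it were, the tower law would give 5 = [F_{977^5}:F_977] dividing [F_{977^24}:F_977] = 24, contradiction.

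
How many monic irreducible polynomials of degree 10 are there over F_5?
There are 976248 monic irreducible polynomials of degree 10 over F_5

Each element of F_{5^10} that lies in no proper subfield is a root of exactly one monic irreducible of degree 10 over F_5, and each such polynomial has 10 distinct roots in F_{5^10}. By Möbius inversion the count is N_5(10) = (1/10) Σ_{d|10} μ(10/d) · 5^d = (1/10)(μ(10)·5^1 + μ(5)·5^2 + μ(2)·5^5 + μ(1)·5^10) = 9762480/10 = 976248.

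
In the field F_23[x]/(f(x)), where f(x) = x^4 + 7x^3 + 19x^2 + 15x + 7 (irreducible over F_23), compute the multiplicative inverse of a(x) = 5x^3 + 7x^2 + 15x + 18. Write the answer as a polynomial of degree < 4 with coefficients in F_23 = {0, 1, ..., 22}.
a(x)^(-1) ≡ 20x^2 + 22x + 18 (mod f(x))

Since f is irreducible over F_23, F_23[x]/(f) is a field and a(x) ≠ 0 has an inverse. Apply the extended Euclidean algorithm to f(x) and a(x) in F_23[x]: f(x) = (14x + 14)·a(x) + (10x^2 + 13x + 8);  a(x) = (12x + 15)·(10x^2 + 13x + 8) + (13). The last nonzero remainder is the constant 13 = gcd(f, a) in F_23. Back-substituting through the division chain expresses 13 = s(x)·a(x) + t(x)·f(x) with s(x) ≡ 7x^2 + 10x + 4 (mod f), so (7x^2 + 10x + 4)·a(x) ≡ 13 (mod f). Multiplying by 13^(-1) ≡ 16 in F_23 gives a(x)^(-1) ≡ 16·(7x^2 + 10x + 4) ≡ 20x^2 + 22x + 18 (mod f). Check: (5x^3 + 7x^2 + 15x + 18)·(20x^2 + 22x + 18) = 8x^5 + 20x^4 + 15x^3 + 11x^2 + 22x + 2 ≡ 1 (mod x^4 + 7x^3 + 19x^2 + 15x + 7).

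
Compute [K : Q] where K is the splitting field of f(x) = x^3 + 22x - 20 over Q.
[K : Q] = 6

By the rational root test, any rational root of the monic integer polynomial f(x) = x^3 + 22x - 20 must be an integer dividing the constant term -20, i.e. one of ±{1, 2, 4, 5, 10, 20}. Evaluating: f(1) = 3, f(-1) = -43, f(2) = 32, f(-2) = -72, f(4) = 132, f(-4) = -172, f(5) = 215, f(-5) = -255, f(10) = 1200, f(-10) = -1240, f(20) = 8420, f(-20) = -8460; none is 0, so f has no rational root and is therefore irreducible over Q (a cubic with no linear factor over a field is irreducible). For an irreducible cubic, the Galois group is A_3 or S_3 according as the discriminant disc(f) = -4a^3 - 27b^2 = -4·(22)^3 - 27·(-20)^2 = -53392 is or is not a square in Q. Here disc(f) = -53392 is not a perfect square in Q, so the Galois group of f over Q is not contained in A_3 and must be all of S_3. The splitting field has degree |S_3| = 6 over Q, so [K : Q] = 6.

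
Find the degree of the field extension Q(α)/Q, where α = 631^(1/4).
[Q(α):Q] = 4

α is a root of x^4 - 631. By Eisenstein's criterion at the prime p = 631 (which divides the constant term 631 but p^2 = 398161 does not, since 631 is squarefree), x^4 - 631 is irreducible over Q. Hence [Q(α):Q] = 4.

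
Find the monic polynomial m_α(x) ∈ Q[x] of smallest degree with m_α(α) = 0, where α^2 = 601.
m_α(x) = x^2 - 601

α satisfies α^2 - 601 = 0, so x^2 - 601 annihilates α. Since d = 601 is squarefree and ≠ 1, it is not a perfect square in Q, so x^2 - 601 has no rational root and is therefore irreducible over Q (a degree-2 polynomial over a field is irreducible iff it has no root). Hence m_α(x) = x^2 - 601.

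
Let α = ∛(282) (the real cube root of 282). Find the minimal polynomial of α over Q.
m_α(x) = x^3 - 282

α satisfies α^3 = 282, so x^3 - 282 annihilates α. By the rational root test, a rational root p/q (in lowest terms) of x^3 - 282 would satisfy p^3 = 282 q^3, forcing q = 1 and p^3 = 282; but 282 is not a perfect cube, contradiction. A monic cubic over Q with no rational root is irreducible (any nontrivial factorization would include a linear factor). Hence x^3 - 282 is the minimal polynomial of α, and in particular [Q(α):Q] = 3.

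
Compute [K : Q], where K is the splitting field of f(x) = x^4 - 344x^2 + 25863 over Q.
[K : Q] = 4

Solving the quadratic in x^2: x^2 = (344 ± √(344^2 - 4·25863))/2 = (344 ± √14884)/2 = (344 ± 122)/2, giving x^2 = 111 or x^2 = 233. So f(x) = (x^2 - 111)(x^2 - 233) and the roots of f are ±√111, ±√233. Hence the splitting field is K = Q(√111, √233). Since 111 and 233 are distinct squarefree integers > 1, their product 25863 is not a perfect square, so √233 ∉ Q(√111). By the tower law [K:Q] = [Q(√111,√233):Q(√111)] · [Q(√111):Q] = 2 · 2 = 4.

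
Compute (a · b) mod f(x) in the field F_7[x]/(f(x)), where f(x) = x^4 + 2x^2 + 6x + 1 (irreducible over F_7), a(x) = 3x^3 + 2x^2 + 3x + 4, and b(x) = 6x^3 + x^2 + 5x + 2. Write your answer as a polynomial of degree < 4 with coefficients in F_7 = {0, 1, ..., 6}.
a · b ≡ 3x^3 + x^2 + 3x + 2 (mod f(x))

Multiply in F_7[x]: a(x)·b(x) = (3x^3 + 2x^2 + 3x + 4)·(6x^3 + x^2 + 5x + 2) = 4x^6 + x^5 + x^3 + 2x^2 + 5x + 1. This has degree ≥ 4, so divide by f(x) over F_7: 4x^6 + x^5 + x^3 + 2x^2 + 5x + 1 = (4x^2 + x + 6)·(x^4 + 2x^2 + 6x + 1) + (3x^3 + x^2 + 3x + 2). Hence a·b ≡ 3x^3 + x^2 + 3x + 2 (mod f). (F_7[x]/(f) is a field with 7^4 = 2401 elements since f is irreducible of degree 4.)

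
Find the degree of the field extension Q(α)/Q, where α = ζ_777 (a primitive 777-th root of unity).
[Q(α):Q] = 432

The minimal polynomial of ζ_777 over Q is the 777-th cyclotomic polynomial Φ_777(x), which is irreducible over Q and has degree φ(777) = 432. Hence [Q(α):Q] = φ(777) = 432.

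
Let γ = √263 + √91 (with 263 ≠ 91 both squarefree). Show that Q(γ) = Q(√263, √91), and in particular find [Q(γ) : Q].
[Q(γ) : Q] = 4 (equivalently, Q(γ) = Q(√263, √91))

Obviously Q(γ) ⊆ Q(√263, √91), and [Q(√263, √91):Q] = 4 (since 263, 91 are distinct squarefree integers > 1 with 23933 not a perfect square). To show equality we compute the minimal polynomial of γ. From γ = √263 + √91: γ^2 = 263 + 2√(23933) + 91 = 354 + 2√(23933), so γ^2 - 354 = 2√(23933); squaring, (γ^2 - 354)^2 = 4·23933, i.e. γ^4 - 708γ^2 + 125316 - 95732 = 0, i.e. γ^4 - 708γ^2 + 29584 = 0. So γ is a root of x^4 - 708x^2 + 29584. This polynomial is irreducible over Q: it has no rational root (each ±√263 ± √91 is irrational), and any factorization into two quadratics over Q would force √(23933) ∈ Q (pairing opposite roots) or √263, √91 ∈ Q (other pairings), all impossible. Hence [Q(γ):Q] = 4 = [Q(√263, √91):Q], so Q(γ) = Q(√263, √91).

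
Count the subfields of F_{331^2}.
F_{331^2} has 2 subfields

The subfields of F_{p^n} are exactly the fields F_{p^d} for d | n (each is the fixed field of the unique index-d subgroup of Gal(F_{p^n}/F_p) ≅ Z/nZ). The divisors of n = 2 are {1, 2}, giving 2 subfields: F_{331^1}, F_{331^2}.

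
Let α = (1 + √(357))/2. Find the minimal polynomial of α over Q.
m_α(x) = x^2 - x - 89

From 2α - 1 = √(357), squaring gives (2α - 1)^2 = 357, i.e. 4α^2 - 4α + 1 = 357, so α^2 - α + (1 - 357)/4 = 0. Since 357 ≡ 1 (mod 4), (1 - 357)/4 = -89 ∈ Z. The polynomial x^2 - x - 89 has discriminant 1 - 4·(-89) = 357, which is not a perfect square in Q (d = 357 is squarefree and ≠ 1), so x^2 - x - 89 is irreducible over Q. It is the minimal polynomial of α.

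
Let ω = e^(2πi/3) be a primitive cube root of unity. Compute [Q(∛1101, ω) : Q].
[Q(∛1101, ω) : Q] = 6

[Q(∛1101):Q] = 3 (min poly x^3 - 1101, irreducible since 1101 is not a perfect cube). [Q(ω):Q] = 2 (min poly x^2 + x + 1). Since Q(∛1101) ⊂ R and ω ∉ R, we have ω ∉ Q(∛1101), so x^2 + x + 1 remains irreducible over Q(∛1101) and [Q(∛1101, ω) : Q(∛1101)] = 2. By the tower law, [Q(∛1101, ω) : Q] = 3 · 2 = 6. (In fact Q(∛1101, ω) is the splitting field of x^3 - 1101 over Q.)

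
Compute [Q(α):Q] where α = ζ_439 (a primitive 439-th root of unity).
[Q(α):Q] = 438

The minimal polynomial of ζ_439 over Q is the 439-th cyclotomic polynomial Φ_439(x), which is irreducible over Q and has degree φ(439) = 438. Hence [Q(α):Q] = φ(439) = 438.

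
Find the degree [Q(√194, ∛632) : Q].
[Q(√194, ∛632) : Q] = 6

Let L = Q(√194, ∛632). Since Q(√194) ⊂ L and [Q(√194):Q] = 2, the tower law gives 2 | [L:Q]. Likewise Q(∛632) ⊂ L with [Q(∛632):Q] = 3 (because 632 is not a perfect cube), so 3 | [L:Q]. As gcd(2,3) = 1, [L:Q] is divisible by 6. Conversely L is generated over Q by √194 and ∛632, so [L:Q] ≤ 2·3 = 6. Therefore [Q(√194, ∛632) : Q] = 6.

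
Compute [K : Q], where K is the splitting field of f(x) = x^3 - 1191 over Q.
[K : Q] = 6

The roots of x^3 - 1191 are ∛1191, ω∛1191, ω^2∛1191 where ω = e^(2πi/3) is a primitive cube root of unity, so K = Q(∛1191, ω). Now [Q(∛1191):Q] = 3 (since 1191 is not a perfect cube, x^3 - 1191 is irreducible) and [Q(ω):Q] = 2. Both 2 and 3 divide [K:Q], and [K:Q] ≤ 3·2 = 6, so [K:Q] = 6. (Equivalently: Q(∛1191) ⊂ R but ω ∉ R, so [K : Q(∛1191)] = 2.)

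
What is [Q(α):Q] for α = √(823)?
[Q(α):Q] = 2

[Q(α):Q] equals the degree of the minimal polynomial of α. Here α^2 = 823 and x^2 - 823 is irreducible (d = 823 is squarefree, ≠ 1, hence not a square), so deg(m_α) = 2. Thus [Q(α):Q] = 2.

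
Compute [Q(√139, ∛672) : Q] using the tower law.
[Q(√139, ∛672) : Q] = 6

Let L = Q(√139, ∛672). Since Q(√139) ⊂ L and [Q(√139):Q] = 2, the tower law gives 2 | [L:Q]. Likewise Q(∛672) ⊂ L with [Q(∛672):Q] = 3 (because 672 is not a perfect cube), so 3 | [L:Q]. As gcd(2,3) = 1, [L:Q] is divisible by 6. Conversely L is generated over Q by √139 and ∛672, so [L:Q] ≤ 2·3 = 6. Therefore [Q(√139, ∛672) : Q] = 6.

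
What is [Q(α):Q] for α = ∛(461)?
[Q(α):Q] = 3

The minimal polynomial of α is x^3 - 461, irreducible over Q since 461 is not a perfect cube (so x^3 - 461 has no rational root). Hence [Q(α):Q] = deg(m_α) = 3.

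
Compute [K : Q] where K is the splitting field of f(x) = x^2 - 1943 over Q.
[K : Q] = 2

f(x) = x^2 - 1943 factors as (x - √1943)(x + √1943). The splitting field is K = Q(√1943). Since 1943 is squarefree and > 1, it is not a perfect square, so x^2 - 1943 is irreducible over Q and [Q(√1943) : Q] = 2. Hence [K : Q] = 2.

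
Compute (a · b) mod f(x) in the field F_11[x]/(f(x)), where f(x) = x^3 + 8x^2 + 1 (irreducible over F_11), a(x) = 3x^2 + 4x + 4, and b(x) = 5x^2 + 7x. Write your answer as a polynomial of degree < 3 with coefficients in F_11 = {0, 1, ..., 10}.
a · b ≡ 9x^2 + 2x + 2 (mod f(x))

Multiply in F_11[x]: a(x)·b(x) = (3x^2 + 4x + 4)·(5x^2 + 7x) = 4x^4 + 8x^3 + 4x^2 + 6x. This has degree ≥ 3, so divide by f(x) over F_11: 4x^4 + 8x^3 + 4x^2 + 6x = (4x + 9)·(x^3 + 8x^2 + 1) + (9x^2 + 2x + 2). Hence a·b ≡ 9x^2 + 2x + 2 (mod f). (F_11[x]/(f) is a field with 11^3 = 1331 elements since f is irreducible of degree 3.)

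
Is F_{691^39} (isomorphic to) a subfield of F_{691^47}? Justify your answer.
No: F_{691^39} is not a subfield of F_{691^47}

F_{p^m} embeds in F_{p^n} iff m | n. Here 39 ∤ 47 (since 47 = 1·39 + 8 with remainder 8 ≠ 0), so F_{691^39} is not a subfield of F_{691^47}. Equivalently: if it were, the tower law would give 39 = [F_{691^39}:F_691] dividing [F_{691^47}:F_691] = 47, contradiction.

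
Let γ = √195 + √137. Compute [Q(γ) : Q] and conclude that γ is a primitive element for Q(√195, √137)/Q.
[Q(γ) : Q] = 4 (equivalently, Q(γ) = Q(√195, √137))

Obviously Q(γ) ⊆ Q(√195, √137), and [Q(√195, √137):Q] = 4 (since 195, 137 are distinct squarefree integers > 1 with 26715 not a perfect square). To show equality we compute the minimal polynomial of γ. From γ = √195 + √137: γ^2 = 195 + 2√(26715) + 137 = 332 + 2√(26715), so γ^2 - 332 = 2√(26715); squaring, (γ^2 - 332)^2 = 4·26715, i.e. γ^4 - 664γ^2 + 110224 - 106860 = 0, i.e. γ^4 - 664γ^2 + 3364 = 0. So γ is a root of x^4 - 664x^2 + 3364. This polynomial is irreducible over Q: it has no rational root (each ±√195 ± √137 is irrational), and any factorization into two quadratics over Q would force √(26715) ∈ Q (pairing opposite roots) or √195, √137 ∈ Q (other pairings), all impossible. Hence [Q(γ):Q] = 4 = [Q(√195, √137):Q], so Q(γ) = Q(√195, √137).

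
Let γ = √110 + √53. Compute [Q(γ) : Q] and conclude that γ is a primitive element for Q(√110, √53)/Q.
[Q(γ) : Q] = 4 (equivalently, Q(γ) = Q(√110, √53))

Obviously Q(γ) ⊆ Q(√110, √53), and [Q(√110, √53):Q] = 4 (since 110, 53 are distinct squarefree integers > 1 with 5830 not a perfect square). To show equality we compute the minimal polynomial of γ. From γ = √110 + √53: γ^2 = 110 + 2√(5830) + 53 = 163 + 2√(5830), so γ^2 - 163 = 2√(5830); squaring, (γ^2 - 163)^2 = 4·5830, i.e. γ^4 - 326γ^2 + 26569 - 23320 = 0, i.e. γ^4 - 326γ^2 + 3249 = 0. So γ is a root of x^4 - 326x^2 + 3249. This polynomial is irreducible over Q: it has no rational root (each ±√110 ± √53 is irrational), and any factorization into two quadratics over Q would force √(5830) ∈ Q (pairing opposite roots) or √110, √53 ∈ Q (other pairings), all impossible. Hence [Q(γ):Q] = 4 = [Q(√110, √53):Q], so Q(γ) = Q(√110, √53).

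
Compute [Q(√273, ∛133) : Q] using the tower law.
[Q(√273, ∛133) : Q] = 6

Let L = Q(√273, ∛133). Since Q(√273) ⊂ L and [Q(√273):Q] = 2, the tower law gives 2 | [L:Q]. Likewise Q(∛133) ⊂ L with [Q(∛133):Q] = 3 (because 133 is not a perfect cube), so 3 | [L:Q]. As gcd(2,3) = 1, [L:Q] is divisible by 6. Conversely L is generated over Q by √273 and ∛133, so [L:Q] ≤ 2·3 = 6. Therefore [Q(√273, ∛133) : Q] = 6.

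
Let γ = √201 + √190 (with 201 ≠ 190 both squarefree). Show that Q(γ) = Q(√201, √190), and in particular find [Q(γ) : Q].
[Q(γ) : Q] = 4 (equivalently, Q(γ) = Q(√201, √190))

Obviously Q(γ) ⊆ Q(√201, √190), and [Q(√201, √190):Q] = 4 (since 201, 190 are distinct squarefree integers > 1 with 38190 not a perfect square). To show equality we compute the minimal polynomial of γ. From γ = √201 + √190: γ^2 = 201 + 2√(38190) + 190 = 391 + 2√(38190), so γ^2 - 391 = 2√(38190); squaring, (γ^2 - 391)^2 = 4·38190, i.e. γ^4 - 782γ^2 + 152881 - 152760 = 0, i.e. γ^4 - 782γ^2 + 121 = 0. So γ is a root of x^4 - 782x^2 + 121. This polynomial is irreducible over Q: it has no rational root (each ±√201 ± √190 is irrational), and any factorization into two quadratics over Q would force √(38190) ∈ Q (pairing opposite roots) or √201, √190 ∈ Q (other pairings), all impossible. Hence [Q(γ):Q] = 4 = [Q(√201, √190):Q], so Q(γ) = Q(√201, √190).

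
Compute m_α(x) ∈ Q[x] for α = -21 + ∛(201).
m_α(x) = x^3 + 63x^2 + 1323x + 9060

Set β = α + 21 = ∛(201), so β^3 = 201. Then (α + 21)^3 - 201 = 0, i.e. α is a root of g(x) = (x + 21)^3 - 201 = x^3 + 63x^2 + 1323x + 9060. Since g(x) = h(x + 21) where h(x) = x^3 - 201, and h is irreducible over Q (because 201 is not a perfect cube, so h has no rational root, and a monic cubic with no rational root is irreducible), g is also irreducible (irreducibility is preserved under the substitution x → x + 21). Hence m_α(x) = x^3 + 63x^2 + 1323x + 9060.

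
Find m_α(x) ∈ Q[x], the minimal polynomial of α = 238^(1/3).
m_α(x) = x^3 - 238

α satisfies α^3 = 238, so x^3 - 238 annihilates α. By the rational root test, a rational root p/q (in lowest terms) of x^3 - 238 would satisfy p^3 = 238 q^3, forcing q = 1 and p^3 = 238; but 238 is not a perfect cube, contradiction. A monic cubic over Q with no rational root is irreducible (any nontrivial factorization would include a linear factor). Hence x^3 - 238 is the minimal polynomial of α, and in particular [Q(α):Q] = 3.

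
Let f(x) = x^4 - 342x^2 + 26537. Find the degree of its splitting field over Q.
[K : Q] = 4

Solving the quadratic in x^2: x^2 = (342 ± √(342^2 - 4·26537))/2 = (342 ± √10816)/2 = (342 ± 104)/2, giving x^2 = 223 or x^2 = 119. So f(x) = (x^2 - 223)(x^2 - 119) and the roots of f are ±√223, ±√119. Hence the splitting field is K = Q(√223, √119). Since 223 and 119 are distinct squarefree integers > 1, their product 26537 is not a perfect square, so √119 ∉ Q(√223). By the tower law [K:Q] = [Q(√223,√119):Q(√223)] · [Q(√223):Q] = 2 · 2 = 4.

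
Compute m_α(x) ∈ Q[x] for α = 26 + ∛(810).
m_α(x) = x^3 - 78x^2 + 2028x - 18386

Set β = α - 26 = ∛(810), so β^3 = 810. Then (α - 26)^3 - 810 = 0, i.e. α is a root of g(x) = (x - 26)^3 - 810 = x^3 - 78x^2 + 2028x - 18386. Since g(x) = h(x - 26) where h(x) = x^3 - 810, and h is irreducible over Q (because 810 is not a perfect cube, so h has no rational root, and a monic cubic with no rational root is irreducible), g is also irreducible (irreducibility is preserved under the substitution x → x - 26). Hence m_α(x) = x^3 - 78x^2 + 2028x - 18386.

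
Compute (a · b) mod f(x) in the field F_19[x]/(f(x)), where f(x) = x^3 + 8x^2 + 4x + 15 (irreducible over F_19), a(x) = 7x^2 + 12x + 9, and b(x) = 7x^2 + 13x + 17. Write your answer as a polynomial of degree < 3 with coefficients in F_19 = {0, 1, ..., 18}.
a · b ≡ 16x^2 + 17x + 7 (mod f(x))

Multiply in F_19[x]: a(x)·b(x) = (7x^2 + 12x + 9)·(7x^2 + 13x + 17) = 11x^4 + 4x^3 + 15x^2 + 17x + 1. This has degree ≥ 3, so divide by f(x) over F_19: 11x^4 + 4x^3 + 15x^2 + 17x + 1 = (11x + 11)·(x^3 + 8x^2 + 4x + 15) + (16x^2 + 17x + 7). Hence a·b ≡ 16x^2 + 17x + 7 (mod f). (F_19[x]/(f) is a field with 19^3 = 6859 elements since f is irreducible of degree 3.)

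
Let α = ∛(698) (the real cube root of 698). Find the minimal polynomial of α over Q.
m_α(x) = x^3 - 698

α satisfies α^3 = 698, so x^3 - 698 annihilates α. By the rational root test, a rational root p/q (in lowest terms) of x^3 - 698 would satisfy p^3 = 698 q^3, forcing q = 1 and p^3 = 698; but 698 is not a perfect cube, contradiction. A monic cubic over Q with no rational root is irreducible (any nontrivial factorization would include a linear factor). Hence x^3 - 698 is the minimal polynomial of α, and in particular [Q(α):Q] = 3.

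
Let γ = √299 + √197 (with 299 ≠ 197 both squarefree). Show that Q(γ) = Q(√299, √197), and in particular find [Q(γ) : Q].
[Q(γ) : Q] = 4 (equivalently, Q(γ) = Q(√299, √197))

Obviously Q(γ) ⊆ Q(√299, √197), and [Q(√299, √197):Q] = 4 (since 299, 197 are distinct squarefree integers > 1 with 58903 not a perfect square). To show equality we compute the minimal polynomial of γ. From γ = √299 + √197: γ^2 = 299 + 2√(58903) + 197 = 496 + 2√(58903), so γ^2 - 496 = 2√(58903); squaring, (γ^2 - 496)^2 = 4·58903, i.e. γ^4 - 992γ^2 + 246016 - 235612 = 0, i.e. γ^4 - 992γ^2 + 10404 = 0. So γ is a root of x^4 - 992x^2 + 10404. This polynomial is irreducible over Q: it has no rational root (each ±√299 ± √197 is irrational), and any factorization into two quadratics over Q would force √(58903) ∈ Q (pairing opposite roots) or √299, √197 ∈ Q (other pairings), all impossible. Hence [Q(γ):Q] = 4 = [Q(√299, √197):Q], so Q(γ) = Q(√299, √197).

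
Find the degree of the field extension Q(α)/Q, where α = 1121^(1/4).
[Q(α):Q] = 4

α is a root of x^4 - 1121. By Eisenstein's criterion at the prime p = 19 (which divides the constant term 1121 but p^2 = 361 does not, since 1121 is squarefree), x^4 - 1121 is irreducible over Q. Hence [Q(α):Q] = 4.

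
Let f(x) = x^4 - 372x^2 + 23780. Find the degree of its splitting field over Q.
[K : Q] = 4

Solving the quadratic in x^2: x^2 = (372 ± √(372^2 - 4·23780))/2 = (372 ± √43264)/2 = (372 ± 208)/2, giving x^2 = 82 or x^2 = 290. So f(x) = (x^2 - 82)(x^2 - 290) and the roots of f are ±√82, ±√290. Hence the splitting field is K = Q(√82, √290). Since 82 and 290 are distinct squarefree integers > 1, their product 23780 is not a perfect square, so √290 ∉ Q(√82). By the tower law [K:Q] = [Q(√82,√290):Q(√82)] · [Q(√82):Q] = 2 · 2 = 4.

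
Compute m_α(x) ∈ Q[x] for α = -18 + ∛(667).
m_α(x) = x^3 + 54x^2 + 972x + 5165

Set β = α + 18 = ∛(667), so β^3 = 667. Then (α + 18)^3 - 667 = 0, i.e. α is a root of g(x) = (x + 18)^3 - 667 = x^3 + 54x^2 + 972x + 5165. Since g(x) = h(x + 18) where h(x) = x^3 - 667, and h is irreducible over Q (because 667 is not a perfect cube, so h has no rational root, and a monic cubic with no rational root is irreducible), g is also irreducible (irreducibility is preserved under the substitution x → x + 18). Hence m_α(x) = x^3 + 54x^2 + 972x + 5165.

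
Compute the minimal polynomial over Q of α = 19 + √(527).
m_α(x) = x^2 - 38x - 166

From α - 19 = √(527), squaring gives (α - 19)^2 = 527, i.e. α^2 - 38α + 361 = 527, so α^2 - 38α - 166 = 0. The discriminant of x^2 - 38x - 166 is (-38)^2 - 4·(-166) = 1444 + 664 = 2108, and 4·(527) is not a perfect square in Q since 527 is squarefree and ≠ 1. Hence x^2 - 38x - 166 is irreducible over Q and is the minimal polynomial of α.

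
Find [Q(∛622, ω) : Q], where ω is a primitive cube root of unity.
[Q(∛622, ω) : Q] = 6

[Q(∛622):Q] = 3 (min poly x^3 - 622, irreducible since 622 is not a perfect cube). [Q(ω):Q] = 2 (min poly x^2 + x + 1). Since Q(∛622) ⊂ R and ω ∉ R, we have ω ∉ Q(∛622), so x^2 + x + 1 remains irreducible over Q(∛622) and [Q(∛622, ω) : Q(∛622)] = 2. By the tower law, [Q(∛622, ω) : Q] = 3 · 2 = 6. (In fact Q(∛622, ω) is the splitting field of x^3 - 622 over Q.)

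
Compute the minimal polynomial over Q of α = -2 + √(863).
m_α(x) = x^2 + 4x - 859

From α + 2 = √(863), squaring gives (α + 2)^2 = 863, i.e. α^2 + 4α + 4 = 863, so α^2 + 4α - 859 = 0. The discriminant of x^2 + 4x - 859 is (4)^2 - 4·(-859) = 16 + 3436 = 3452, and 4·(863) is not a perfect square in Q since 863 is squarefree and ≠ 1. Hence x^2 + 4x - 859 is irreducible over Q and is the minimal polynomial of α.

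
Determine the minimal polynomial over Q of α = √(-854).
m_α(x) = x^2 + 854

α satisfies α^2 + 854 = 0, so x^2 + 854 annihilates α. Since d = -854 is squarefree and ≠ 1, it is not a perfect square in Q, so x^2 + 854 has no rational root and is therefore irreducible over Q (a degree-2 polynomial over a field is irreducible iff it has no root). Hence m_α(x) = x^2 + 854.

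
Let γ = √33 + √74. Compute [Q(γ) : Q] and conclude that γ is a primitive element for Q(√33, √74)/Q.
[Q(γ) : Q] = 4 (equivalently, Q(γ) = Q(√33, √74))

Obviously Q(γ) ⊆ Q(√33, √74), and [Q(√33, √74):Q] = 4 (since 33, 74 are distinct squarefree integers > 1 with 2442 not a perfect square). To show equality we compute the minimal polynomial of γ. From γ = √33 + √74: γ^2 = 33 + 2√(2442) + 74 = 107 + 2√(2442), so γ^2 - 107 = 2√(2442); squaring, (γ^2 - 107)^2 = 4·2442, i.e. γ^4 - 214γ^2 + 11449 - 9768 = 0, i.e. γ^4 - 214γ^2 + 1681 = 0. So γ is a root of x^4 - 214x^2 + 1681. This polynomial is irreducible over Q: it has no rational root (each ±√33 ± √74 is irrational), and any factorization into two quadratics over Q would force √(2442) ∈ Q (pairing opposite roots) or √33, √74 ∈ Q (other pairings), all impossible. Hence [Q(γ):Q] = 4 = [Q(√33, √74):Q], so Q(γ) = Q(√33, √74).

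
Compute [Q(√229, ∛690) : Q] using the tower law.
[Q(√229, ∛690) : Q] = 6

Let L = Q(√229, ∛690). Since Q(√229) ⊂ L and [Q(√229):Q] = 2, the tower law gives 2 | [L:Q]. Likewise Q(∛690) ⊂ L with [Q(∛690):Q] = 3 (because 690 is not a perfect cube), so 3 | [L:Q]. As gcd(2,3) = 1, [L:Q] is divisible by 6. Conversely L is generated over Q by √229 and ∛690, so [L:Q] ≤ 2·3 = 6. Therefore [Q(√229, ∛690) : Q] = 6.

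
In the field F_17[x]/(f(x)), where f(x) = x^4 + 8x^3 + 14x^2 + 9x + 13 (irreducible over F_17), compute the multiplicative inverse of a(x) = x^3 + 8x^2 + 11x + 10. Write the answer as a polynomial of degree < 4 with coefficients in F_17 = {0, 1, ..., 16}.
a(x)^(-1) ≡ x^2 + 14x + 3 (mod f(x))

Since f is irreducible over F_17, F_17[x]/(f) is a field and a(x) ≠ 0 has an inverse. Apply the extended Euclidean algorithm to f(x) and a(x) in F_17[x]: f(x) = (x)·a(x) + (3x^2 + 16x + 13);  a(x) = (6x + 16)·(3x^2 + 16x + 13) + (6). The last nonzero remainder is the constant 6 = gcd(f, a) in F_17. Back-substituting through the division chain expresses 6 = s(x)·a(x) + t(x)·f(x) with s(x) ≡ 6x^2 + 16x + 1 (mod f), so (6x^2 + 16x + 1)·a(x) ≡ 6 (mod f). Multiplying by 6^(-1) ≡ 3 in F_17 gives a(x)^(-1) ≡ 3·(6x^2 + 16x + 1) ≡ x^2 + 14x + 3 (mod f). Check: (x^3 + 8x^2 + 11x + 10)·(x^2 + 14x + 3) = x^5 + 5x^4 + 7x^3 + x^2 + 3x + 13 ≡ 1 (mod x^4 + 8x^3 + 14x^2 + 9x + 13).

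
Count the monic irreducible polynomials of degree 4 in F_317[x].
There are 2524484658 monic irreducible polynomials of degree 4 over F_317

Each element of F_{317^4} that lies in no proper subfield is a root of exactly one monic irreducible of degree 4 over F_317, and each such polynomial has 4 distinct roots in F_{317^4}. By Möbius inversion the count is N_317(4) = (1/4) Σ_{d|4} μ(4/d) · 317^d = (1/4)(μ(4)·317^1 + μ(2)·317^2 + μ(1)·317^4) = 10097938632/4 = 2524484658.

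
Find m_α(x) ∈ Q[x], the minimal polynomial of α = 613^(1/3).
m_α(x) = x^3 - 613

α satisfies α^3 = 613, so x^3 - 613 annihilates α. By the rational root test, a rational root p/q (in lowest terms) of x^3 - 613 would satisfy p^3 = 613 q^3, forcing q = 1 and p^3 = 613; but 613 is not a perfect cube, contradiction. A monic cubic over Q with no rational root is irreducible (any nontrivial factorization would include a linear factor). Hence x^3 - 613 is the minimal polynomial of α, and in particular [Q(α):Q] = 3.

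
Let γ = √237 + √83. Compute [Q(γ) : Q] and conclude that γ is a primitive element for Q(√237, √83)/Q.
[Q(γ) : Q] = 4 (equivalently, Q(γ) = Q(√237, √83))

Obviously Q(γ) ⊆ Q(√237, √83), and [Q(√237, √83):Q] = 4 (since 237, 83 are distinct squarefree integers > 1 with 19671 not a perfect square). To show equality we compute the minimal polynomial of γ. From γ = √237 + √83: γ^2 = 237 + 2√(19671) + 83 = 320 + 2√(19671), so γ^2 - 320 = 2√(19671); squaring, (γ^2 - 320)^2 = 4·19671, i.e. γ^4 - 640γ^2 + 102400 - 78684 = 0, i.e. γ^4 - 640γ^2 + 23716 = 0. So γ is a root of x^4 - 640x^2 + 23716. This polynomial is irreducible over Q: it has no rational root (each ±√237 ± √83 is irrational), and any factorization into two quadratics over Q would force √(19671) ∈ Q (pairing opposite roots) or √237, √83 ∈ Q (other pairings), all impossible. Hence [Q(γ):Q] = 4 = [Q(√237, √83):Q], so Q(γ) = Q(√237, √83).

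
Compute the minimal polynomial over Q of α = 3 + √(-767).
m_α(x) = x^2 - 6x + 776

From α - 3 = √(-767), squaring gives (α - 3)^2 = -767, i.e. α^2 - 6α + 9 = -767, so α^2 - 6α + 776 = 0. The discriminant of x^2 - 6x + 776 is (-6)^2 - 4·(776) = 36 - 3104 = -3068, and 4·(-767) is not a perfect square in Q since -767 is squarefree and ≠ 1. Hence x^2 - 6x + 776 is irreducible over Q and is the minimal polynomial of α.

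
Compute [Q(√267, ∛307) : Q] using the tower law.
[Q(√267, ∛307) : Q] = 6

Let L = Q(√267, ∛307). Since Q(√267) ⊂ L and [Q(√267):Q] = 2, the tower law gives 2 | [L:Q]. Likewise Q(∛307) ⊂ L with [Q(∛307):Q] = 3 (because 307 is not a perfect cube), so 3 | [L:Q]. As gcd(2,3) = 1, [L:Q] is divisible by 6. Conversely L is generated over Q by √267 and ∛307, so [L:Q] ≤ 2·3 = 6. Therefore [Q(√267, ∛307) : Q] = 6.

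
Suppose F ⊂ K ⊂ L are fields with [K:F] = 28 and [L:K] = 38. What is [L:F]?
[L:F] = 1064

The tower law says that for any tower of field extensions F ⊂ K ⊂ L with finite degrees, [L:F] = [L:K] · [K:F]. Here this gives [L:F] = 38 · 28 = 1064.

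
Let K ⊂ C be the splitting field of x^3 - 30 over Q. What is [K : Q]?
[K : Q] = 6

The roots of x^3 - 30 are ∛30, ω∛30, ω^2∛30 where ω = e^(2πi/3) is a primitive cube root of unity, so K = Q(∛30, ω). Now [Q(∛30):Q] = 3 (since 30 is not a perfect cube, x^3 - 30 is irreducible) and [Q(ω):Q] = 2. Both 2 and 3 divide [K:Q], and [K:Q] ≤ 3·2 = 6, so [K:Q] = 6. (Equivalently: Q(∛30) ⊂ R but ω ∉ R, so [K : Q(∛30)] = 2.)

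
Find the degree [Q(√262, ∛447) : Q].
[Q(√262, ∛447) : Q] = 6

Let L = Q(√262, ∛447). Since Q(√262) ⊂ L and [Q(√262):Q] = 2, the tower law gives 2 | [L:Q]. Likewise Q(∛447) ⊂ L with [Q(∛447):Q] = 3 (because 447 is not a perfect cube), so 3 | [L:Q]. As gcd(2,3) = 1, [L:Q] is divisible by 6. Conversely L is generated over Q by √262 and ∛447, so [L:Q] ≤ 2·3 = 6. Therefore [Q(√262, ∛447) : Q] = 6.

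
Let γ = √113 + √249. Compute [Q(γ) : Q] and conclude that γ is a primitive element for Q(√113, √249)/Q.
[Q(γ) : Q] = 4 (equivalently, Q(γ) = Q(√113, √249))

Obviously Q(γ) ⊆ Q(√113, √249), and [Q(√113, √249):Q] = 4 (since 113, 249 are distinct squarefree integers > 1 with 28137 not a perfect square). To show equality we compute the minimal polynomial of γ. From γ = √113 + √249: γ^2 = 113 + 2√(28137) + 249 = 362 + 2√(28137), so γ^2 - 362 = 2√(28137); squaring, (γ^2 - 362)^2 = 4·28137, i.e. γ^4 - 724γ^2 + 131044 - 112548 = 0, i.e. γ^4 - 724γ^2 + 18496 = 0. So γ is a root of x^4 - 724x^2 + 18496. This polynomial is irreducible over Q: it has no rational root (each ±√113 ± √249 is irrational), and any factorization into two quadratics over Q would force √(28137) ∈ Q (pairing opposite roots) or √113, √249 ∈ Q (other pairings), all impossible. Hence [Q(γ):Q] = 4 = [Q(√113, √249):Q], so Q(γ) = Q(√113, √249).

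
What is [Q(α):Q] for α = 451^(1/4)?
[Q(α):Q] = 4

α is a root of x^4 - 451. By Eisenstein's criterion at the prime p = 11 (which divides the constant term 451 but p^2 = 121 does not, since 451 is squarefree), x^4 - 451 is irreducible over Q. Hence [Q(α):Q] = 4.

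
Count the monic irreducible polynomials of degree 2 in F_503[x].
There are 126253 monic irreducible polynomials of degree 2 over F_503

Each element of F_{503^2} that lies in no proper subfield is a root of exactly one monic irreducible of degree 2 over F_503, and each such polynomial has 2 distinct roots in F_{503^2}. By Möbius inversion the count is N_503(2) = (1/2) Σ_{d|2} μ(2/d) · 503^d = (1/2)(μ(2)·503^1 + μ(1)·503^2) = 252506/2 = 126253.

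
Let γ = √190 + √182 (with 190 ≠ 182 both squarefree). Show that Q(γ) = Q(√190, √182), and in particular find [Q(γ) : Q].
[Q(γ) : Q] = 4 (equivalently, Q(γ) = Q(√190, √182))

Obviously Q(γ) ⊆ Q(√190, √182), and [Q(√190, √182):Q] = 4 (since 190, 182 are distinct squarefree integers > 1 with 34580 not a perfect square). To show equality we compute the minimal polynomial of γ. From γ = √190 + √182: γ^2 = 190 + 2√(34580) + 182 = 372 + 2√(34580), so γ^2 - 372 = 2√(34580); squaring, (γ^2 - 372)^2 = 4·34580, i.e. γ^4 - 744γ^2 + 138384 - 138320 = 0, i.e. γ^4 - 744γ^2 + 64 = 0. So γ is a root of x^4 - 744x^2 + 64. This polynomial is irreducible over Q: it has no rational root (each ±√190 ± √182 is irrational), and any factorization into two quadratics over Q would force √(34580) ∈ Q (pairing opposite roots) or √190, √182 ∈ Q (other pairings), all impossible. Hence [Q(γ):Q] = 4 = [Q(√190, √182):Q], so Q(γ) = Q(√190, √182).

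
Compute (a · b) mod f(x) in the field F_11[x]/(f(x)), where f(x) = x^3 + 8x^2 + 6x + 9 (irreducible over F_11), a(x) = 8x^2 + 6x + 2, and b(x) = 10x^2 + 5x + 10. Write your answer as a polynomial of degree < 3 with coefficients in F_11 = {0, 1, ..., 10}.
a · b ≡ 10x^2 + 5x + 7 (mod f(x))

Multiply in F_11[x]: a(x)·b(x) = (8x^2 + 6x + 2)·(10x^2 + 5x + 10) = 3x^4 + x^3 + 9x^2 + 4x + 9. This has degree ≥ 3, so divide by f(x) over F_11: 3x^4 + x^3 + 9x^2 + 4x + 9 = (3x + 10)·(x^3 + 8x^2 + 6x + 9) + (10x^2 + 5x + 7). Hence a·b ≡ 10x^2 + 5x + 7 (mod f). (F_11[x]/(f) is a field with 11^3 = 1331 elements since f is irreducible of degree 3.)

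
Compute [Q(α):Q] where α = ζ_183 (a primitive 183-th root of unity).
[Q(α):Q] = 120

The minimal polynomial of ζ_183 over Q is the 183-th cyclotomic polynomial Φ_183(x), which is irreducible over Q and has degree φ(183) = 120. Hence [Q(α):Q] = φ(183) = 120.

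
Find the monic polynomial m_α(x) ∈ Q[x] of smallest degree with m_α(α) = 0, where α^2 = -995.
m_α(x) = x^2 + 995

α satisfies α^2 + 995 = 0, so x^2 + 995 annihilates α. Since d = -995 is squarefree and ≠ 1, it is not a perfect square in Q, so x^2 + 995 has no rational root and is therefore irreducible over Q (a degree-2 polynomial over a field is irreducible iff it has no root). Hence m_α(x) = x^2 + 995.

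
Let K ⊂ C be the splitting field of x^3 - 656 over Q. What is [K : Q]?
[K : Q] = 6

The roots of x^3 - 656 are ∛656, ω∛656, ω^2∛656 where ω = e^(2πi/3) is a primitive cube root of unity, so K = Q(∛656, ω). Now [Q(∛656):Q] = 3 (since 656 is not a perfect cube, x^3 - 656 is irreducible) and [Q(ω):Q] = 2. Both 2 and 3 divide [K:Q], and [K:Q] ≤ 3·2 = 6, so [K:Q] = 6. (Equivalently: Q(∛656) ⊂ R but ω ∉ R, so [K : Q(∛656)] = 2.)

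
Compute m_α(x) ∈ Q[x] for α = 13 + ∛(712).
m_α(x) = x^3 - 39x^2 + 507x - 2909

Set β = α - 13 = ∛(712), so β^3 = 712. Then (α - 13)^3 - 712 = 0, i.e. α is a root of g(x) = (x - 13)^3 - 712 = x^3 - 39x^2 + 507x - 2909. Since g(x) = h(x - 13) where h(x) = x^3 - 712, and h is irreducible over Q (because 712 is not a perfect cube, so h has no rational root, and a monic cubic with no rational root is irreducible), g is also irreducible (irreducibility is preserved under the substitution x → x - 13). Hence m_α(x) = x^3 - 39x^2 + 507x - 2909.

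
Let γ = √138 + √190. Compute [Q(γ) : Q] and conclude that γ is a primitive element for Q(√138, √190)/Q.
[Q(γ) : Q] = 4 (equivalently, Q(γ) = Q(√138, √190))

Obviously Q(γ) ⊆ Q(√138, √190), and [Q(√138, √190):Q] = 4 (since 138, 190 are distinct squarefree integers > 1 with 26220 not a perfect square). To show equality we compute the minimal polynomial of γ. From γ = √138 + √190: γ^2 = 138 + 2√(26220) + 190 = 328 + 2√(26220), so γ^2 - 328 = 2√(26220); squaring, (γ^2 - 328)^2 = 4·26220, i.e. γ^4 - 656γ^2 + 107584 - 104880 = 0, i.e. γ^4 - 656γ^2 + 2704 = 0. So γ is a root of x^4 - 656x^2 + 2704. This polynomial is irreducible over Q: it has no rational root (each ±√138 ± √190 is irrational), and any factorization into two quadratics over Q would force √(26220) ∈ Q (pairing opposite roots) or √138, √190 ∈ Q (other pairings), all impossible. Hence [Q(γ):Q] = 4 = [Q(√138, √190):Q], so Q(γ) = Q(√138, √190).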